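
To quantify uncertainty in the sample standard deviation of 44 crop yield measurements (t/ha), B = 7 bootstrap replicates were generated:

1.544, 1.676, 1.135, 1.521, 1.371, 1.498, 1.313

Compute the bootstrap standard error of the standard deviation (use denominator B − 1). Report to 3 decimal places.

SE* = 0.178

Bootstrap SE is the standard deviation of the 7 replicate standard deviations.
Mean of replicates: (1.544 + 1.676 + 1.135 + 1.521 + 1.371 + 1.498 + 1.313) / 7 = 10.0580 / 7 = 1.4369
Sum of squared deviations: (+0.1071)² + (+0.2391)² + (−0.3019)² + (+0.0841)² + (−0.0659)² + (+0.0611)² + (−0.1239)² = 0.1903
Variance = 0.1903 / 6 = 0.0317
SE* = √0.0317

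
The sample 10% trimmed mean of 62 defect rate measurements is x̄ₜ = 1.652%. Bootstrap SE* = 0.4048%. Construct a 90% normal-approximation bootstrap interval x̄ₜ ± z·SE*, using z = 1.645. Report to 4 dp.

(0.9861, 2.3179)

Margin = 1.645 × 0.4048 = 0.66590
Interval: 1.652 ± 0.66590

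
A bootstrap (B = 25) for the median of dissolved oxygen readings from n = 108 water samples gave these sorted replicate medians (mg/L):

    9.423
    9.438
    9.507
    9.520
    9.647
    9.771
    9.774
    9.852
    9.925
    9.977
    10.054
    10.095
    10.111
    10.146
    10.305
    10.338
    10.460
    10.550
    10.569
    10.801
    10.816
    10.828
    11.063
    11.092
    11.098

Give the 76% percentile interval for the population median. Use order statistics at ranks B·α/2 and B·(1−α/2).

α = 0.24; lower rank = 25 × 0.120 = 3; upper rank = 25 × 0.880 = 22.
The 3rd smallest replicate is 9.507; the 22nd is 10.828.

(9.507, 10.828)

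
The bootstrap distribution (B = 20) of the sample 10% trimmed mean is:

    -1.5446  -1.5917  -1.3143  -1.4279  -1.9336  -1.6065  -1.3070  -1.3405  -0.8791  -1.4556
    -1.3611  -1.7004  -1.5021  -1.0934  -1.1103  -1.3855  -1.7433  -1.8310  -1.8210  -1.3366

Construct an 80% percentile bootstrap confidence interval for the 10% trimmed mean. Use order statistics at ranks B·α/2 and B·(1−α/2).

(-1.8310, -1.1103)

Sorted replicates: -1.9336, -1.8310, -1.8210, -1.7433, -1.7004, -1.6065, -1.5917, -1.5446, -1.5021, -1.4556, -1.4279, -1.3855, -1.3611, -1.3405, -1.3366, -1.3143, -1.3070, -1.1103, -1.0934, -0.8791
α = 0.20; lower rank = 20 × 0.100 = 2; upper rank = 20 × 0.900 = 18.
The 2nd smallest replicate is -1.8310; the 18th is -1.1103.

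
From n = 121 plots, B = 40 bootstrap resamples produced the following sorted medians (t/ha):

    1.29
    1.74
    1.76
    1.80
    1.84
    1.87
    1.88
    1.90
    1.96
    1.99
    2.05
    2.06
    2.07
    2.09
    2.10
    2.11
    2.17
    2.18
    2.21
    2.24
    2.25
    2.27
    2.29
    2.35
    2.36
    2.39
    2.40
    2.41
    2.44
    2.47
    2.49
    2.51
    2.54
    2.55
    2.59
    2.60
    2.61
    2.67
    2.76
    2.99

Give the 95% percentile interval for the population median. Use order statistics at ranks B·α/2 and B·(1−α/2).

α = 0.05; lower rank = 40 × 0.025 = 1; upper rank = 40 × 0.975 = 39.
The 1st smallest replicate is 1.29; the 39th is 2.76.

(1.29, 2.76)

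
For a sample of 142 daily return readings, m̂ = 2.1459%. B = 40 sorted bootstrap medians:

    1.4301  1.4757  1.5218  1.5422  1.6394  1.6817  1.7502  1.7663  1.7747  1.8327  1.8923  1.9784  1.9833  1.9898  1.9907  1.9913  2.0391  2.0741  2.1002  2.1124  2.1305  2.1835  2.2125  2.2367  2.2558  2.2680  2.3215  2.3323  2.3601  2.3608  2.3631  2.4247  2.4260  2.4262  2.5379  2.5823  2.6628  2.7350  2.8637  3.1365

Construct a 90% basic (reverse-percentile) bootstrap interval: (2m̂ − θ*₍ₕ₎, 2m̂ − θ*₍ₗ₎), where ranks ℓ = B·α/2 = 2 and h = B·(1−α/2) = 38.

Percentile endpoints at ranks 2 and 38: θ*₍2₎ = 1.4757, θ*₍38₎ = 2.7350.
Basic interval reflects these around m̂:
  lower = 2 × 2.1459 − 2.7350 = 1.5568
  upper = 2 × 2.1459 − 1.4757 = 2.8161

(1.5568, 2.8161)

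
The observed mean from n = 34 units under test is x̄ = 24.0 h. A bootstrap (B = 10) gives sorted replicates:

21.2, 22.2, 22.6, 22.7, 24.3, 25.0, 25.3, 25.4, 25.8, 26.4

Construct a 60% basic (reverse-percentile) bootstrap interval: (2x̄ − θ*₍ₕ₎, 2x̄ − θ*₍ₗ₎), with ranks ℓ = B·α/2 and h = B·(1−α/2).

Percentile endpoints at ranks 2 and 8: θ*₍2₎ = 22.2, θ*₍8₎ = 25.4.
Basic interval reflects these around x̄:
  lower = 2 × 24.0 − 25.4 = 22.6
  upper = 2 × 24.0 − 22.2 = 25.8

(22.6, 25.8)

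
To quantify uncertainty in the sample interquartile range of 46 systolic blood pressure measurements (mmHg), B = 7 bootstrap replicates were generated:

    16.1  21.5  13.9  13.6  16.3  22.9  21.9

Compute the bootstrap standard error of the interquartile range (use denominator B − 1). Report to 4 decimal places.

SE* = 3.9609

Bootstrap SE is the standard deviation of the 7 replicate interquartile ranges.
Mean of replicates: (16.1 + 21.5 + 13.9 + 13.6 + 16.3 + 22.9 + 21.9) / 7 = 126.20000 / 7 = 18.02857
Sum of squared deviations: (−1.92857)² + (+3.47143)² + (−4.12857)² + (−4.42857)² + (−1.72857)² + (+4.87143)² + (+3.87143)² = 94.13429
Variance = 94.13429 / 6 = 15.68905
SE* = √15.68905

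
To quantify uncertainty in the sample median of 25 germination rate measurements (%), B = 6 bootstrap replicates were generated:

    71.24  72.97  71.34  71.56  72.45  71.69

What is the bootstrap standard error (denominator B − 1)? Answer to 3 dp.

Bootstrap SE is the standard deviation of the 6 replicate medians.
Mean of replicates: (71.24 + 72.97 + 71.34 + 71.56 + 72.45 + 71.69) / 6 = 431.2500 / 6 = 71.8750
Sum of squared deviations: (−0.6350)² + (+1.0950)² + (−0.5350)² + (−0.3150)² + (+0.5750)² + (−0.1850)² = 2.3526
Variance = 2.3526 / 5 = 0.4705
SE* = √0.4705

SE* = 0.686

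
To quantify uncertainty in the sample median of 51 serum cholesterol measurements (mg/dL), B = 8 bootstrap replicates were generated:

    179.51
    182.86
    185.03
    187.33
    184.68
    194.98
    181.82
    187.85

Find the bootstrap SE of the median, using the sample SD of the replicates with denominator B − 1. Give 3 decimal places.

SE* = 4.721

Bootstrap SE is the standard deviation of the 8 replicate medians.
Mean of replicates: (179.51 + 182.86 + 185.03 + 187.33 + 184.68 + 194.98 + 181.82 + 187.85) / 8 = 1484.0600 / 8 = 185.5075
Sum of squared deviations: (−5.9975)² + (−2.6475)² + (−0.4775)² + (+1.8225)² + (−0.8275)² + (+9.4725)² + (−3.6875)² + (+2.3425)² = 156.0267
Variance = 156.0267 / 7 = 22.2895
SE* = √22.2895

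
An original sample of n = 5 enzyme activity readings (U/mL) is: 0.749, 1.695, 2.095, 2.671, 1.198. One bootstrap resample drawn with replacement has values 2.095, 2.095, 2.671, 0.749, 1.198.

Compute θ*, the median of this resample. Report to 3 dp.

Sorted: 0.749, 1.198, 2.095, 2.095, 2.671
Median = middle value = 2.095

θ* = 2.095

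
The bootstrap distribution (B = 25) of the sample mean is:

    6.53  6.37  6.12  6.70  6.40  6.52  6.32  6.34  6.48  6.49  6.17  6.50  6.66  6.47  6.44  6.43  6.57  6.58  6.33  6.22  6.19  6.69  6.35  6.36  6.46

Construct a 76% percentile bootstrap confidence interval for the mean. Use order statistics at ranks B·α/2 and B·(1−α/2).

(6.19, 6.58)

Sorted replicates: 6.12, 6.17, 6.19, 6.22, 6.32, 6.33, 6.34, 6.35, 6.36, 6.37, 6.40, 6.43, 6.44, 6.46, 6.47, 6.48, 6.49, 6.50, 6.52, 6.53, 6.57, 6.58, 6.66, 6.69, 6.70
α = 0.24; lower rank = 25 × 0.120 = 3; upper rank = 25 × 0.880 = 22.
The 3rd smallest replicate is 6.19; the 22nd is 6.58.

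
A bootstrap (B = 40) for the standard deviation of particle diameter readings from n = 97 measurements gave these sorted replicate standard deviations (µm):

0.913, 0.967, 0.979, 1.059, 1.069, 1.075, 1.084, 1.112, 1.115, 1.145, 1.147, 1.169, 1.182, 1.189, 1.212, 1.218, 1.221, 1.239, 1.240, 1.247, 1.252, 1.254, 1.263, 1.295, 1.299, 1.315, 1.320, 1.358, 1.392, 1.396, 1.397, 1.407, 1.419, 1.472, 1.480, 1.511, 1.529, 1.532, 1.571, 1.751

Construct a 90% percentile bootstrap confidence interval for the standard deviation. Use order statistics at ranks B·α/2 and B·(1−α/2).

(0.967, 1.532)

α = 0.10; lower rank = 40 × 0.050 = 2; upper rank = 40 × 0.950 = 38.
The 2nd smallest replicate is 0.967; the 38th is 1.532.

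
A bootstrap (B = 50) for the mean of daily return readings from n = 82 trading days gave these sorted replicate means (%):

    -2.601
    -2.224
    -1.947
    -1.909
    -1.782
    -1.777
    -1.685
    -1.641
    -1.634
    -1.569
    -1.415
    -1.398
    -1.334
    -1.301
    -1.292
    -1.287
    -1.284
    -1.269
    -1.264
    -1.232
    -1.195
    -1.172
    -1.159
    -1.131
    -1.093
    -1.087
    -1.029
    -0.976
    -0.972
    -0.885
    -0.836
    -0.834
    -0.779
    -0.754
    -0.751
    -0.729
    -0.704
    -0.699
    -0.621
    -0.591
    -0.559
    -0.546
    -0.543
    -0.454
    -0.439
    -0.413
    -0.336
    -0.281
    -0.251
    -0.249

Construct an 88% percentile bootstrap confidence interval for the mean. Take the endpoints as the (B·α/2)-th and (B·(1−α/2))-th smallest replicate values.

(-1.947, -0.336)

α = 0.12; lower rank = 50 × 0.060 = 3; upper rank = 50 × 0.940 = 47.
The 3rd smallest replicate is -1.947; the 47th is -0.336.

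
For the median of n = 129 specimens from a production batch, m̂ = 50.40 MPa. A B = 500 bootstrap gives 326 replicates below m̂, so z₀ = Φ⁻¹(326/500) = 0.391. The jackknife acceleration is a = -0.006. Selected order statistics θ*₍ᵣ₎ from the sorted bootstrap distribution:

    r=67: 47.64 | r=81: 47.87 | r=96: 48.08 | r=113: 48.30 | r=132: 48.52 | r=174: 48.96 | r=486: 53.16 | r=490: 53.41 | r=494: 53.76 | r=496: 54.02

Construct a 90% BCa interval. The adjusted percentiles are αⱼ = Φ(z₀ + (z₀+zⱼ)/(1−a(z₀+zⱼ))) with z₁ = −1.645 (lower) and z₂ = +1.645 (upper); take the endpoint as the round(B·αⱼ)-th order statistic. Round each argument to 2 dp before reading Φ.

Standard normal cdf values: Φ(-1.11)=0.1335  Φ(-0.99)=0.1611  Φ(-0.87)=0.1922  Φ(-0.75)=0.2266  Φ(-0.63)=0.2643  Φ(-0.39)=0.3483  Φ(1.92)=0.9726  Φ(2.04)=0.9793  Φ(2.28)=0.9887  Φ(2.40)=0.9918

(48.08, 54.02)

Lower: z₀ + z₁ = 0.391 + (-1.645) = -1.254; 1 − a(z₀+z₁) = 1 − (-0.006)(-1.254) = 0.9925; argument = 0.391 + (-1.254)/0.9925 = -0.8725 → -0.87.
α₁ = Φ(-0.87) = 0.1922; rank = round(500 × 0.1922) = 96; θ*₍96₎ = 48.08.
Upper: z₀ + z₂ = 2.036; 1 − a(z₀+z₂) = 1.0122; argument = 2.4024 → 2.40; α₂ = 0.9918; rank = 496; θ*₍496₎ = 54.02.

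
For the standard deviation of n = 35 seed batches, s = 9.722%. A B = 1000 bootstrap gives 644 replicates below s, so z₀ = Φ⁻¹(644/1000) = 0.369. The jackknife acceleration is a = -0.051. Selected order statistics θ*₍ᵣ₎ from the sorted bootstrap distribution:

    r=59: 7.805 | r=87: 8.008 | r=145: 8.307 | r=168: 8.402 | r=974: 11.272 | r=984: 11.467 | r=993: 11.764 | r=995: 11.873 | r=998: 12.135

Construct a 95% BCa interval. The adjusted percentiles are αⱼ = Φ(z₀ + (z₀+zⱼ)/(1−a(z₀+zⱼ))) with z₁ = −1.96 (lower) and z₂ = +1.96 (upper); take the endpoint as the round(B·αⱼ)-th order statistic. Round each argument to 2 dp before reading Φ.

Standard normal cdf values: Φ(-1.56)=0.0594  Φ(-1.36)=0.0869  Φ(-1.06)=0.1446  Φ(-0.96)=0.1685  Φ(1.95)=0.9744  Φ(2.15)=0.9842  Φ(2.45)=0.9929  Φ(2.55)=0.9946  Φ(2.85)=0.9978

(8.008, 11.764)

Lower: z₀ + z₁ = 0.369 + (-1.960) = -1.591; 1 − a(z₀+z₁) = 1 − (-0.051)(-1.591) = 0.9189; argument = 0.369 + (-1.591)/0.9189 = -1.3625 → -1.36.
α₁ = Φ(-1.36) = 0.0869; rank = round(1000 × 0.0869) = 87; θ*₍87₎ = 8.008.
Upper: z₀ + z₂ = 2.329; 1 − a(z₀+z₂) = 1.1188; argument = 2.4507 → 2.45; α₂ = 0.9929; rank = 993; θ*₍993₎ = 11.764.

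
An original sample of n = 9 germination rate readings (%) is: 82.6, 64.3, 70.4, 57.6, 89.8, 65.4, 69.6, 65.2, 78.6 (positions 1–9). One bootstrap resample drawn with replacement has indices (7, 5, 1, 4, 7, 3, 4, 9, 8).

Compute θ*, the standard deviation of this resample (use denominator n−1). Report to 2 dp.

Resample values: 69.6, 89.8, 82.6, 57.6, 69.6, 70.4, 57.6, 78.6, 65.2.
Mean = 71.2222; sum of squared deviations = 942.3556
s² = 942.3556 / 8 = 117.7944
s = √117.7944 = 10.85

θ* = 10.85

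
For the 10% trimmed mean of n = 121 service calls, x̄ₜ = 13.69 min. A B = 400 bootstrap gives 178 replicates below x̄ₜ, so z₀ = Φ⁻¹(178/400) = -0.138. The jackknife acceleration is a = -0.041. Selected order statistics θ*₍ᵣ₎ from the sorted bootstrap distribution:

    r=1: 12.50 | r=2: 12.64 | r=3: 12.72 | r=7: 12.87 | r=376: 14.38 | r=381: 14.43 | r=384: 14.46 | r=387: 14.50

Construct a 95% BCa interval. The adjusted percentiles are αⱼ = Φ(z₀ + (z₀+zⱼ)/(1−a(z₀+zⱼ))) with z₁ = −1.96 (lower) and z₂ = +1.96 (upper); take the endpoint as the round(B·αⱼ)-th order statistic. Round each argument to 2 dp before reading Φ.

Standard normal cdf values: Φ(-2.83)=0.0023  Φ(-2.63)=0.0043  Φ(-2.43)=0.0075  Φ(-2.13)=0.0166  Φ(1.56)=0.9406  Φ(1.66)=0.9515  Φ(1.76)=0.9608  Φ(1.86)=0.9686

(12.72, 14.38)

Lower: z₀ + z₁ = -0.138 + (-1.960) = -2.098; 1 − a(z₀+z₁) = 1 − (-0.041)(-2.098) = 0.9140; argument = -0.138 + (-2.098)/0.9140 = -2.4335 → -2.43.
α₁ = Φ(-2.43) = 0.0075; rank = round(400 × 0.0075) = 3; θ*₍3₎ = 12.72.
Upper: z₀ + z₂ = 1.822; 1 − a(z₀+z₂) = 1.0747; argument = 1.5574 → 1.56; α₂ = 0.9406; rank = 376; θ*₍376₎ = 14.38.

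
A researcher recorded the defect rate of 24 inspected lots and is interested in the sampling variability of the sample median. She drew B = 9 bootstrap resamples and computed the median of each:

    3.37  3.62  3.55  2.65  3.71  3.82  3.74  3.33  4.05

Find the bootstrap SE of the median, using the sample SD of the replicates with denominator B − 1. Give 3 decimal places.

SE* = 0.400

Bootstrap SE is the standard deviation of the 9 replicate medians.
Mean of replicates: (3.37 + 3.62 + 3.55 + 2.65 + 3.71 + 3.82 + 3.74 + 3.33 + 4.05) / 9 = 31.8400 / 9 = 3.5378
Sum of squared deviations: (−0.1678)² + (+0.0822)² + (+0.0122)² + (−0.8878)² + (+0.1722)² + (+0.2822)² + (+0.2022)² + (−0.2078)² + (+0.5122)² = 1.2790
Variance = 1.2790 / 8 = 0.1599
SE* = √0.1599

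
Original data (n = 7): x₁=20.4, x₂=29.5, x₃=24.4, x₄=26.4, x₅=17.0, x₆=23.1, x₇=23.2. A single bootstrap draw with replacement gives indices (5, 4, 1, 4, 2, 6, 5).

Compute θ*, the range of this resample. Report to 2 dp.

Resample values: 17.0, 26.4, 20.4, 26.4, 29.5, 23.1, 17.0.
Range = 29.5 − 17.0 = 12.50

θ* = 12.50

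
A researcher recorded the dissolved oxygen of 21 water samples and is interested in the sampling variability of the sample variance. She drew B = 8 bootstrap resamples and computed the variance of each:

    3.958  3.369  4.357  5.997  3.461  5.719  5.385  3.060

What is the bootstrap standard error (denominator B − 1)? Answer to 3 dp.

Bootstrap SE is the standard deviation of the 8 replicate variances.
Mean of replicates: (3.958 + 3.369 + 4.357 + 5.997 + 3.461 + 5.719 + 5.385 + 3.060) / 8 = 35.3060 / 8 = 4.4132
Sum of squared deviations: (−0.4552)² + (−1.0442)² + (−0.0562)² + (+1.5838)² + (−0.9522)² + (+1.3058)² + (+0.9718)² + (−1.3532)² = 9.1965
Variance = 9.1965 / 7 = 1.3138
SE* = √1.3138

SE* = 1.146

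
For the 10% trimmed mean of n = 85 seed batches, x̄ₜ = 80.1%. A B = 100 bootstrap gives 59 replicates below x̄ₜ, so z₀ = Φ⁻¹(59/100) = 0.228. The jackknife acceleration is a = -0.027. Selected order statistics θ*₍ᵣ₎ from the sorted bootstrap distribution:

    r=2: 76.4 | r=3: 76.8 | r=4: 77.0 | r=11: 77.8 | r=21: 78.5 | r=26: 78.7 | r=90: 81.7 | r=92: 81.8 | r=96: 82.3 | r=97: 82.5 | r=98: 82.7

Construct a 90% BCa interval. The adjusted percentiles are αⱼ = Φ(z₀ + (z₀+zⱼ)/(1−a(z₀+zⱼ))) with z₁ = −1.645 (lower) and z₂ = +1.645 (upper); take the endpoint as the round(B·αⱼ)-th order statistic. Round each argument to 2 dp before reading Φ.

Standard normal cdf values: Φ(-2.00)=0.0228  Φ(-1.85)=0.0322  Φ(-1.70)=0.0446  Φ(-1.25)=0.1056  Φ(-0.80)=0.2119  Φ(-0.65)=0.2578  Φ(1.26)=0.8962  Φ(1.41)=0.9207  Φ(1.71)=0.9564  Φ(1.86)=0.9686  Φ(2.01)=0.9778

Lower: z₀ + z₁ = 0.228 + (-1.645) = -1.417; 1 − a(z₀+z₁) = 1 − (-0.027)(-1.417) = 0.9617; argument = 0.228 + (-1.417)/0.9617 = -1.2454 → -1.25.
α₁ = Φ(-1.25) = 0.1056; rank = round(100 × 0.1056) = 11; θ*₍11₎ = 77.8.
Upper: z₀ + z₂ = 1.873; 1 − a(z₀+z₂) = 1.0506; argument = 2.0108 → 2.01; α₂ = 0.9778; rank = 98; θ*₍98₎ = 82.7.

(77.8, 82.7)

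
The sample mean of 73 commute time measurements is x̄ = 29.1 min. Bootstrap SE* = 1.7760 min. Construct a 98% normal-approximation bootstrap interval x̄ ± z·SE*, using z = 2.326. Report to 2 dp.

(24.97, 33.23)

Margin = 2.326 × 1.7760 = 4.131
Interval: 29.1 ± 4.131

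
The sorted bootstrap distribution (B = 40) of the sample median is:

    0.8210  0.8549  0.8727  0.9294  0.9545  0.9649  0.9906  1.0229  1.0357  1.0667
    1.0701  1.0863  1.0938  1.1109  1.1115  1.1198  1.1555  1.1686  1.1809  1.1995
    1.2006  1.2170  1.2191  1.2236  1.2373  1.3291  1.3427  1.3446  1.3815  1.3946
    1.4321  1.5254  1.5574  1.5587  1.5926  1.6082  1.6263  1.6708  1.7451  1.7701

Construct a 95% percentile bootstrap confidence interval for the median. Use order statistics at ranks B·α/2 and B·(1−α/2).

α = 0.05; lower rank = 40 × 0.025 = 1; upper rank = 40 × 0.975 = 39.
The 1st smallest replicate is 0.8210; the 39th is 1.7451.

(0.8210, 1.7451)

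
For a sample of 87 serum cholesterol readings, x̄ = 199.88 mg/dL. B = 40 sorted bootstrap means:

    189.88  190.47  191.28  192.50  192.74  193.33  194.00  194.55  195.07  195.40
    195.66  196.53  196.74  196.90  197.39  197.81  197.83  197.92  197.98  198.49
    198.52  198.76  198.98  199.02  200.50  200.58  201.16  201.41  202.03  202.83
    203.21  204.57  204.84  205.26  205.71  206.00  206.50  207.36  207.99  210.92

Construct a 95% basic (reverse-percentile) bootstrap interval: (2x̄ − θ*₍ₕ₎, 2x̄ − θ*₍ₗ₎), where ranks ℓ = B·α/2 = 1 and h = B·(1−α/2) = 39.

Percentile endpoints at ranks 1 and 39: θ*₍1₎ = 189.88, θ*₍39₎ = 207.99.
Basic interval reflects these around x̄:
  lower = 2 × 199.88 − 207.99 = 191.77
  upper = 2 × 199.88 − 189.88 = 209.88

(191.77, 209.88)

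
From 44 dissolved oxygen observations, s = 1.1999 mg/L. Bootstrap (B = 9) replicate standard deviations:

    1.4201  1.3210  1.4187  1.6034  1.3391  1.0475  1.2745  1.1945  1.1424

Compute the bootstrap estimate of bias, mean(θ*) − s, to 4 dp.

bias = +0.1069

mean(θ*) = (1.4201 + 1.3210 + 1.4187 + 1.6034 + 1.3391 + 1.0475 + 1.2745 + 1.1945 + 1.1424) / 9 = 1.30680
bias = 1.30680 − 1.1999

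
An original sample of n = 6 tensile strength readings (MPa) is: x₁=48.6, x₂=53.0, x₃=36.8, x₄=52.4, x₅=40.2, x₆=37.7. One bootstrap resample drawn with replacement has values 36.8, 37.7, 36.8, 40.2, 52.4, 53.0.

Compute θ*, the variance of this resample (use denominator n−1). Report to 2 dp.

θ* = 60.19

Mean = 42.8167; sum of squared deviations = 300.9683
s² = 300.9683 / 5 = 60.1937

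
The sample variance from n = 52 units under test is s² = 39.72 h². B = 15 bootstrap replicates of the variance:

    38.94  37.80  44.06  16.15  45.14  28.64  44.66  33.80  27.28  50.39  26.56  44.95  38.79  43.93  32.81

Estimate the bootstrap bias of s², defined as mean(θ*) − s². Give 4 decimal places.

bias = −2.7933

mean(θ*) = (38.94 + 37.80 + 44.06 + 16.15 + 45.14 + 28.64 + 44.66 + 33.80 + 27.28 + 50.39 + 26.56 + 44.95 + 38.79 + 43.93 + 32.81) / 15 = 36.92667
bias = 36.92667 − 39.72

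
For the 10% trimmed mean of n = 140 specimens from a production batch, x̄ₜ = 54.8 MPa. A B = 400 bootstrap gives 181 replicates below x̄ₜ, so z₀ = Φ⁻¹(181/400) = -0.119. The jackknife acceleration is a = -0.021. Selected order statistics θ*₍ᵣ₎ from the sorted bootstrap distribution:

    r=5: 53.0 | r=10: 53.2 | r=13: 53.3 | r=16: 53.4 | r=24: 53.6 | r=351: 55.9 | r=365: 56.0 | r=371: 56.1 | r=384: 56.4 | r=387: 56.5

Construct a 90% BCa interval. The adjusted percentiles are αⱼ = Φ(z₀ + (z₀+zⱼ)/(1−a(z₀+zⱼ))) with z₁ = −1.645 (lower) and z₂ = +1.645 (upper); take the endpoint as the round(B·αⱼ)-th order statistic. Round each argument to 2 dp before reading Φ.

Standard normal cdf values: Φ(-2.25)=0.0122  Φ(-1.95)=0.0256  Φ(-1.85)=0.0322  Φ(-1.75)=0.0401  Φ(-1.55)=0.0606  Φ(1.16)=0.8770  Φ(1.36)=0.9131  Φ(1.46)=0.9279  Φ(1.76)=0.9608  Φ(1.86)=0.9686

(53.2, 56.0)

Lower: z₀ + z₁ = -0.119 + (-1.645) = -1.764; 1 − a(z₀+z₁) = 1 − (-0.021)(-1.764) = 0.9630; argument = -0.119 + (-1.764)/0.9630 = -1.9509 → -1.95.
α₁ = Φ(-1.95) = 0.0256; rank = round(400 × 0.0256) = 10; θ*₍10₎ = 53.2.
Upper: z₀ + z₂ = 1.526; 1 − a(z₀+z₂) = 1.0320; argument = 1.3596 → 1.36; α₂ = 0.9131; rank = 365; θ*₍365₎ = 56.0.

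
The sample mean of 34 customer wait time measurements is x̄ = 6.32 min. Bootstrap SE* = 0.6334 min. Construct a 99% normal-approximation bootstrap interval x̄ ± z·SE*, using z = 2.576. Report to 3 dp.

Margin = 2.576 × 0.6334 = 1.6316
Interval: 6.32 ± 1.6316

(4.688, 7.952)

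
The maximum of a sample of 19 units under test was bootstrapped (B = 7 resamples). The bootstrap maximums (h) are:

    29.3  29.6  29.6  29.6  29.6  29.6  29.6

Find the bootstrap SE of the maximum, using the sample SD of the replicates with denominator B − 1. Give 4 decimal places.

Bootstrap SE is the standard deviation of the 7 replicate maximums.
Mean of replicates: (29.3 + 29.6 + 29.6 + 29.6 + 29.6 + 29.6 + 29.6) / 7 = 206.90000 / 7 = 29.55714
Sum of squared deviations: (−0.25714)² + (+0.04286)² + (+0.04286)² + (+0.04286)² + (+0.04286)² + (+0.04286)² + (+0.04286)² = 0.07714
Variance = 0.07714 / 6 = 0.01286
SE* = √0.01286

SE* = 0.1134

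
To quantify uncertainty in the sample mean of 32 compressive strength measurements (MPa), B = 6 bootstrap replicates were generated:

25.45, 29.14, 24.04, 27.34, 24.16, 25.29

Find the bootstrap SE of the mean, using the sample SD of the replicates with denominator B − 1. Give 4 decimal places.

Bootstrap SE is the standard deviation of the 6 replicate means.
Mean of replicates: (25.45 + 29.14 + 24.04 + 27.34 + 24.16 + 25.29) / 6 = 155.42000 / 6 = 25.90333
Sum of squared deviations: (−0.45333)² + (+3.23667)² + (−1.86333)² + (+1.43667)² + (−1.74333)² + (−0.61333)² = 19.63293
Variance = 19.63293 / 5 = 3.92659
SE* = √3.92659

SE* = 1.9816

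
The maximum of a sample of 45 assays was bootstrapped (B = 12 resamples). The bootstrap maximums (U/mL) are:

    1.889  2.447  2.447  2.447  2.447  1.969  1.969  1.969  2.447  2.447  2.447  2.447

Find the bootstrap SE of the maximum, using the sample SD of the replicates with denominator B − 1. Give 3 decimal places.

Bootstrap SE is the standard deviation of the 12 replicate maximums.
Mean of replicates: (1.889 + 2.447 + 2.447 + 2.447 + 2.447 + 1.969 + 1.969 + 1.969 + 2.447 + 2.447 + 2.447 + 2.447) / 12 = 27.3720 / 12 = 2.2810
Sum of squared deviations: (−0.3920)² + (+0.1660)² + (+0.1660)² + (+0.1660)² + (+0.1660)² + (−0.3120)² + (−0.3120)² + (−0.3120)² + (+0.1660)² + (+0.1660)² + (+0.1660)² + (+0.1660)² = 0.6661
Variance = 0.6661 / 11 = 0.0606
SE* = √0.0606

SE* = 0.246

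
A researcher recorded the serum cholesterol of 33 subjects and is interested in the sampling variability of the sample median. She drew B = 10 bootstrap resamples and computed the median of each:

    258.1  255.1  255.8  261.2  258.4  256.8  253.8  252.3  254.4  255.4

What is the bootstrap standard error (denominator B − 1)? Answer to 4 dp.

Bootstrap SE is the standard deviation of the 10 replicate medians.
Mean of replicates: (258.1 + 255.1 + 255.8 + 261.2 + 258.4 + 256.8 + 253.8 + 252.3 + 254.4 + 255.4) / 10 = 2561.30000 / 10 = 256.13000
Sum of squared deviations: (+1.97000)² + (−1.03000)² + (−0.33000)² + (+5.07000)² + (+2.27000)² + (+0.67000)² + (−2.33000)² + (−3.83000)² + (−1.73000)² + (−0.73000)² = 59.98100
Variance = 59.98100 / 9 = 6.66456
SE* = √6.66456

SE* = 2.5816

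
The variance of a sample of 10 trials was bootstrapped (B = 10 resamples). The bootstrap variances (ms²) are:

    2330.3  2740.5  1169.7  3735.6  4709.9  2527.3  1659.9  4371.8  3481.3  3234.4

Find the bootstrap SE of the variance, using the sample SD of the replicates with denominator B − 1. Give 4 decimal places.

SE* = 1131.2868

Bootstrap SE is the standard deviation of the 10 replicate variances.
Mean of replicates: (2330.3 + 2740.5 + 1169.7 + 3735.6 + 4709.9 + 2527.3 + 1659.9 + 4371.8 + 3481.3 + 3234.4) / 10 = 29960.70000 / 10 = 2996.07000
Sum of squared deviations: (−665.77000)² + (−255.57000)² + (−1826.37000)² + (+739.53000)² + (+1713.83000)² + (−468.77000)² + (−1336.17000)² + (+1375.73000)² + (+485.23000)² + (+238.33000)² = 11518288.94100
Variance = 11518288.94100 / 9 = 1279809.88233
SE* = √1279809.88233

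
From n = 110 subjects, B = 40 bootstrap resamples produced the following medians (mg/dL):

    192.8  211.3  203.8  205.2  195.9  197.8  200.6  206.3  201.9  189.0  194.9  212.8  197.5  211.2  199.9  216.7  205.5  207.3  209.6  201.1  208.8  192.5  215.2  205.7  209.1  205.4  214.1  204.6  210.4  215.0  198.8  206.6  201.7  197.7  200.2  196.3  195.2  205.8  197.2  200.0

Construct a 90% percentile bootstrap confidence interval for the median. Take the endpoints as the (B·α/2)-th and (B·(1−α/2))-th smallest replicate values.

(192.5, 215.0)

Sorted replicates: 189.0, 192.5, 192.8, 194.9, 195.2, 195.9, 196.3, 197.2, 197.5, 197.7, 197.8, 198.8, 199.9, 200.0, 200.2, 200.6, 201.1, 201.7, 201.9, 203.8, 204.6, 205.2, 205.4, 205.5, 205.7, 205.8, 206.3, 206.6, 207.3, 208.8, 209.1, 209.6, 210.4, 211.2, 211.3, 212.8, 214.1, 215.0, 215.2, 216.7
α = 0.10; lower rank = 40 × 0.050 = 2; upper rank = 40 × 0.950 = 38.
The 2nd smallest replicate is 192.5; the 38th is 215.0.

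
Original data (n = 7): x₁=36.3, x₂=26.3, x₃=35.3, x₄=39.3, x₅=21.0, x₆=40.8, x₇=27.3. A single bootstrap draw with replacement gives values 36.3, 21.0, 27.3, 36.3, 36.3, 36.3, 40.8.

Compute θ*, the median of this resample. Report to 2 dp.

θ* = 36.30

Sorted: 21.0, 27.3, 36.3, 36.3, 36.3, 36.3, 40.8
Median = middle value = 36.30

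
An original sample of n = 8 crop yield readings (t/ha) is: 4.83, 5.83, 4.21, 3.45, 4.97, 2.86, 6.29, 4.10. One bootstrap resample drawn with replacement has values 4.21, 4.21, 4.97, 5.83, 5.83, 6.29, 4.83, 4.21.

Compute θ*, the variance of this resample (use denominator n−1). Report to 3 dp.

θ* = 0.704

Mean = 5.0475; sum of squared deviations = 4.9260
s² = 4.9260 / 7 = 0.7037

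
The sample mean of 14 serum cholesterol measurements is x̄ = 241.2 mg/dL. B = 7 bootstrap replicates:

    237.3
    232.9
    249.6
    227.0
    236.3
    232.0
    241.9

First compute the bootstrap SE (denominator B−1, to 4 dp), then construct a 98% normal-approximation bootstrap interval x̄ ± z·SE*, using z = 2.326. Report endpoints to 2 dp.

Mean of replicates = 236.7143; sum of squared deviations = 324.5886; SE* = √(324.5886/6) = 7.3551
Margin = 2.326 × 7.3551 = 17.108
Interval: 241.2 ± 17.108

(224.09, 258.31)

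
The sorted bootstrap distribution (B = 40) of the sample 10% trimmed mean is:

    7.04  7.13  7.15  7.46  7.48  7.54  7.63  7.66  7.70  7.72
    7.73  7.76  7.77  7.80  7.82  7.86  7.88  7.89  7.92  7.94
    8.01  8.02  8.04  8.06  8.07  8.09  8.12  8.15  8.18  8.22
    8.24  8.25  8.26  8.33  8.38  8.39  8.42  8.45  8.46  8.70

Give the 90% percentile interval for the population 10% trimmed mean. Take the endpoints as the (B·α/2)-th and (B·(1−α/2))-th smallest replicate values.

(7.13, 8.45)

α = 0.10; lower rank = 40 × 0.050 = 2; upper rank = 40 × 0.950 = 38.
The 2nd smallest replicate is 7.13; the 38th is 8.45.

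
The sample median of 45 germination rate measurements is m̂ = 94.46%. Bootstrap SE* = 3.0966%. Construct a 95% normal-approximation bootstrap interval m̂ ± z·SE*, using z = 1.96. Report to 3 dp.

Margin = 1.96 × 3.0966 = 6.0693
Interval: 94.46 ± 6.0693

(88.391, 100.529)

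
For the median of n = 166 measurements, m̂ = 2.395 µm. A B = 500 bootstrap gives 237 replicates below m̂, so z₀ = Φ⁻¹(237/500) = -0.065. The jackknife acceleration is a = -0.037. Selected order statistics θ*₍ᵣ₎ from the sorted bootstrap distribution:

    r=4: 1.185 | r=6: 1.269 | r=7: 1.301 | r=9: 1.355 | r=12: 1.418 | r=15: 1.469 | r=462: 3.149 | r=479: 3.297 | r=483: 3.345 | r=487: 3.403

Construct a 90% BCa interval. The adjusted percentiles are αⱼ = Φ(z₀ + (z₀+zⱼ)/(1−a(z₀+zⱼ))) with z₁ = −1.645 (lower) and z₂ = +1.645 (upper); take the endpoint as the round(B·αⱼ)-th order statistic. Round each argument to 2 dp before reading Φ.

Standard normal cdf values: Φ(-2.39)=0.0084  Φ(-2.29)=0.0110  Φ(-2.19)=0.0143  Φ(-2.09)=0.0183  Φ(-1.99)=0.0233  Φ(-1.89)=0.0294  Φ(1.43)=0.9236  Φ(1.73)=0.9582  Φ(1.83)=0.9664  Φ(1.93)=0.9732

(1.469, 3.149)

Lower: z₀ + z₁ = -0.065 + (-1.645) = -1.710; 1 − a(z₀+z₁) = 1 − (-0.037)(-1.710) = 0.9367; argument = -0.065 + (-1.710)/0.9367 = -1.8905 → -1.89.
α₁ = Φ(-1.89) = 0.0294; rank = round(500 × 0.0294) = 15; θ*₍15₎ = 1.469.
Upper: z₀ + z₂ = 1.580; 1 − a(z₀+z₂) = 1.0585; argument = 1.4277 → 1.43; α₂ = 0.9236; rank = 462; θ*₍462₎ = 3.149.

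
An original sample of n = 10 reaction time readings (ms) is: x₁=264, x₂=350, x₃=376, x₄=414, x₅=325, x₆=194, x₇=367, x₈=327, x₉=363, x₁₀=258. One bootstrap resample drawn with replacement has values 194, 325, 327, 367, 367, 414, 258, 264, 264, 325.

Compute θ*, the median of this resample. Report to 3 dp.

θ* = 325.000

Sorted: 194, 258, 264, 264, 325, 325, 327, 367, 367, 414
Median = average of the two middle values = 325.000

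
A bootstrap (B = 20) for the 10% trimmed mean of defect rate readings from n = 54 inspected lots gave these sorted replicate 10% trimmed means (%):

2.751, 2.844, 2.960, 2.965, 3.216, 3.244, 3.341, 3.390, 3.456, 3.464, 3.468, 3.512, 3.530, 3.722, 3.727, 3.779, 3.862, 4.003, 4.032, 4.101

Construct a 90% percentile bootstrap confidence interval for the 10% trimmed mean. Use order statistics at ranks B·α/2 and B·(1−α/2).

α = 0.10; lower rank = 20 × 0.050 = 1; upper rank = 20 × 0.950 = 19.
The 1st smallest replicate is 2.751; the 19th is 4.032.

(2.751, 4.032)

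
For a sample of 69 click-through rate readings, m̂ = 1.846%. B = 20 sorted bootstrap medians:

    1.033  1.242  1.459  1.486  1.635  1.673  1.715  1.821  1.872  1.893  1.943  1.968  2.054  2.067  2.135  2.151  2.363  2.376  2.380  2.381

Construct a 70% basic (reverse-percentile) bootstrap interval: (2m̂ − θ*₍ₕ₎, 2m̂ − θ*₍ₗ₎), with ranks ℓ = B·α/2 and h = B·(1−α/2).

Percentile endpoints at ranks 3 and 17: θ*₍3₎ = 1.459, θ*₍17₎ = 2.363.
Basic interval reflects these around m̂:
  lower = 2 × 1.846 − 2.363 = 1.329
  upper = 2 × 1.846 − 1.459 = 2.233

(1.329, 2.233)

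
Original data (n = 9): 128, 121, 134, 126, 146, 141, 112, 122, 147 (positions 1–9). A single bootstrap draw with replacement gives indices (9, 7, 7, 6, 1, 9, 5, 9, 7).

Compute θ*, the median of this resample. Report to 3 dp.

Resample values: 147, 112, 112, 141, 128, 147, 146, 147, 112.
Sorted: 112, 112, 112, 128, 141, 146, 147, 147, 147
Median = middle value = 141.000

θ* = 141.000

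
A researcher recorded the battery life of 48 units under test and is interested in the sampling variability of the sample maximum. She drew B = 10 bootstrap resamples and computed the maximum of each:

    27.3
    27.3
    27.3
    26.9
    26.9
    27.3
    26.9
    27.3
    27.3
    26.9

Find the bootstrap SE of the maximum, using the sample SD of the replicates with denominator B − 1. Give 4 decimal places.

Bootstrap SE is the standard deviation of the 10 replicate maximums.
Mean of replicates: (27.3 + 27.3 + 27.3 + 26.9 + 26.9 + 27.3 + 26.9 + 27.3 + 27.3 + 26.9) / 10 = 271.40000 / 10 = 27.14000
Sum of squared deviations: (+0.16000)² + (+0.16000)² + (+0.16000)² + (−0.24000)² + (−0.24000)² + (+0.16000)² + (−0.24000)² + (+0.16000)² + (+0.16000)² + (−0.24000)² = 0.38400
Variance = 0.38400 / 9 = 0.04267
SE* = √0.04267

SE* = 0.2066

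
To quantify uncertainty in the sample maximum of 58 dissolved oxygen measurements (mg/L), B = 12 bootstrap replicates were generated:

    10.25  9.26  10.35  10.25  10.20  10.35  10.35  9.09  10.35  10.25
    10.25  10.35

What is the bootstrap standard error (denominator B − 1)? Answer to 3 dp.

Bootstrap SE is the standard deviation of the 12 replicate maximums.
Mean of replicates: (10.25 + 9.26 + 10.35 + 10.25 + 10.20 + 10.35 + 10.35 + 9.09 + 10.35 + 10.25 + 10.25 + 10.35) / 12 = 121.3000 / 12 = 10.1083
Sum of squared deviations: (+0.1417)² + (−0.8483)² + (+0.2417)² + (+0.1417)² + (+0.0917)² + (+0.2417)² + (+0.2417)² + (−1.0183)² + (+0.2417)² + (+0.1417)² + (+0.1417)² + (+0.2417)² = 2.1374
Variance = 2.1374 / 11 = 0.1943
SE* = √0.1943

SE* = 0.441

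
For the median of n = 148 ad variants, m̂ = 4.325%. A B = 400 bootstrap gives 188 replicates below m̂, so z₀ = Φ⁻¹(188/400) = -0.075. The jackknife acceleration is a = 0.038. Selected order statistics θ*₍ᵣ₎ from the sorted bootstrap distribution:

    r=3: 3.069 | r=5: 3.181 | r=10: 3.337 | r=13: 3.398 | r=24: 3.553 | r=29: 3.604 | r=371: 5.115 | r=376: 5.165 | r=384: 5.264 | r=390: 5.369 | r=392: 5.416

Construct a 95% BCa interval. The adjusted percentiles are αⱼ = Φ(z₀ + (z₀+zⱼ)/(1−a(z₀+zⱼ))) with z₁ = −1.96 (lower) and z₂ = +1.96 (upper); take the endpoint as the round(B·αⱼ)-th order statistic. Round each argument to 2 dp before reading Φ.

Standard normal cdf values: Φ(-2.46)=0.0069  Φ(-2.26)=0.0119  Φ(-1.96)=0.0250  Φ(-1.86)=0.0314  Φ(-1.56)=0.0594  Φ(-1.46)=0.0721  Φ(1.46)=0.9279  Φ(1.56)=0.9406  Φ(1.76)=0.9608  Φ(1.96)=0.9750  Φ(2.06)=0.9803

(3.337, 5.369)

Lower: z₀ + z₁ = -0.075 + (-1.960) = -2.035; 1 − a(z₀+z₁) = 1 − (0.038)(-2.035) = 1.0773; argument = -0.075 + (-2.035)/1.0773 = -1.9639 → -1.96.
α₁ = Φ(-1.96) = 0.0250; rank = round(400 × 0.0250) = 10; θ*₍10₎ = 3.337.
Upper: z₀ + z₂ = 1.885; 1 − a(z₀+z₂) = 0.9284; argument = 1.9554 → 1.96; α₂ = 0.9750; rank = 390; θ*₍390₎ = 5.369.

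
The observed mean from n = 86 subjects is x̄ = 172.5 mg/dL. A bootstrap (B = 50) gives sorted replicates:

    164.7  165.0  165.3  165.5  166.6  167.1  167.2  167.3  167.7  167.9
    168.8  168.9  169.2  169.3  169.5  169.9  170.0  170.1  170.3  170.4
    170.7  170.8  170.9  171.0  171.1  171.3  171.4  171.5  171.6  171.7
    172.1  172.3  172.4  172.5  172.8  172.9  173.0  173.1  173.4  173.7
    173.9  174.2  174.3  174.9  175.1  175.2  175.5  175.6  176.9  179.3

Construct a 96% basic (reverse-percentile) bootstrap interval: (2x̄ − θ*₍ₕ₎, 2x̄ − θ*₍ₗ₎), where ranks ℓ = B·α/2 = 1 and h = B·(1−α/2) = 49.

Percentile endpoints at ranks 1 and 49: θ*₍1₎ = 164.7, θ*₍49₎ = 176.9.
Basic interval reflects these around x̄:
  lower = 2 × 172.5 − 176.9 = 168.1
  upper = 2 × 172.5 − 164.7 = 180.3

(168.1, 180.3)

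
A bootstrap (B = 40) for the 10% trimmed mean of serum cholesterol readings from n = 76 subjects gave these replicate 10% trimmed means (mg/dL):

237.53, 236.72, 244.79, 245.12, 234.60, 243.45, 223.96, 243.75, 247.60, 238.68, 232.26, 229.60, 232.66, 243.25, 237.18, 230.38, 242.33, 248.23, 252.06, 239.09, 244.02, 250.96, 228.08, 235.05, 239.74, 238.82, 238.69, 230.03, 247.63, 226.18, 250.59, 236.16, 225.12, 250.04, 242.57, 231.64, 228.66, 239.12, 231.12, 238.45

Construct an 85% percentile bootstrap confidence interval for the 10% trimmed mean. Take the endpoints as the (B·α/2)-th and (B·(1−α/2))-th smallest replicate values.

Sorted replicates: 223.96, 225.12, 226.18, 228.08, 228.66, 229.60, 230.03, 230.38, 231.12, 231.64, 232.26, 232.66, 234.60, 235.05, 236.16, 236.72, 237.18, 237.53, 238.45, 238.68, 238.69, 238.82, 239.09, 239.12, 239.74, 242.33, 242.57, 243.25, 243.45, 243.75, 244.02, 244.79, 245.12, 247.60, 247.63, 248.23, 250.04, 250.59, 250.96, 252.06
α = 0.15; lower rank = 40 × 0.075 = 3; upper rank = 40 × 0.925 = 37.
The 3rd smallest replicate is 226.18; the 37th is 250.04.

(226.18, 250.04)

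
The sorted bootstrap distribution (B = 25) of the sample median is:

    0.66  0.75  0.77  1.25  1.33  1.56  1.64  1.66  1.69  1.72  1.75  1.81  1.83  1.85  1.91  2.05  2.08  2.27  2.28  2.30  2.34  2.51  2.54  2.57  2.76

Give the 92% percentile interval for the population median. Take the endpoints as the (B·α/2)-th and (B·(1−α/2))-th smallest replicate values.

α = 0.08; lower rank = 25 × 0.040 = 1; upper rank = 25 × 0.960 = 24.
The 1st smallest replicate is 0.66; the 24th is 2.57.

(0.66, 2.57)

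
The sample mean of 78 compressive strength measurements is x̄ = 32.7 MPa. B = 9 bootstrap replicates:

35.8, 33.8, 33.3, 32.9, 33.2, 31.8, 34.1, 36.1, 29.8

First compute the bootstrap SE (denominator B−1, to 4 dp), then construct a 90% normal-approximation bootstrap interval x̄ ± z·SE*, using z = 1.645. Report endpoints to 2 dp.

(29.54, 35.86)

Mean of replicates = 33.4222; sum of squared deviations = 29.5156; SE* = √(29.5156/8) = 1.9208
Margin = 1.645 × 1.9208 = 3.160
Interval: 32.7 ± 3.160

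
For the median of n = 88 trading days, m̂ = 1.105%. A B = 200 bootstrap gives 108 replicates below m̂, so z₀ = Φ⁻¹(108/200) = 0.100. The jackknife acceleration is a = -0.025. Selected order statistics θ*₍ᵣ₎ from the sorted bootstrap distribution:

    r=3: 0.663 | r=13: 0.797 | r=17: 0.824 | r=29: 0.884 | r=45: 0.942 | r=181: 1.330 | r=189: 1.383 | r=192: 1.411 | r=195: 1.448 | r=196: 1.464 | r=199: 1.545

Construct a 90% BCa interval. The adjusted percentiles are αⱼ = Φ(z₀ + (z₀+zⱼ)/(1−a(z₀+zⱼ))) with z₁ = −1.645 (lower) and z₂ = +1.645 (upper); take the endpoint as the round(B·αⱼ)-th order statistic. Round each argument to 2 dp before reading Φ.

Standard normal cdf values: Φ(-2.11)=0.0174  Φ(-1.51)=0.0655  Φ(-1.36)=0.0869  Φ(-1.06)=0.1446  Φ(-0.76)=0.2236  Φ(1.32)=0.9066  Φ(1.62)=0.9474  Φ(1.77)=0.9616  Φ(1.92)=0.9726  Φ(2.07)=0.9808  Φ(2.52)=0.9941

(0.797, 1.411)

Lower: z₀ + z₁ = 0.100 + (-1.645) = -1.545; 1 − a(z₀+z₁) = 1 − (-0.025)(-1.545) = 0.9614; argument = 0.100 + (-1.545)/0.9614 = -1.5071 → -1.51.
α₁ = Φ(-1.51) = 0.0655; rank = round(200 × 0.0655) = 13; θ*₍13₎ = 0.797.
Upper: z₀ + z₂ = 1.745; 1 − a(z₀+z₂) = 1.0436; argument = 1.7721 → 1.77; α₂ = 0.9616; rank = 192; θ*₍192₎ = 1.411.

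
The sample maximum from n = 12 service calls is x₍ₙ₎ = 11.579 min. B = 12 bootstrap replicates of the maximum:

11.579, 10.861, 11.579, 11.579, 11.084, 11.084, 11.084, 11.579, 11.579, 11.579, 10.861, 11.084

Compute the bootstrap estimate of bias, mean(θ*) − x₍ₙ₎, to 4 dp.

bias = −0.2847

mean(θ*) = (11.579 + 10.861 + 11.579 + 11.579 + 11.084 + 11.084 + 11.084 + 11.579 + 11.579 + 11.579 + 10.861 + 11.084) / 12 = 11.29433
bias = 11.29433 − 11.579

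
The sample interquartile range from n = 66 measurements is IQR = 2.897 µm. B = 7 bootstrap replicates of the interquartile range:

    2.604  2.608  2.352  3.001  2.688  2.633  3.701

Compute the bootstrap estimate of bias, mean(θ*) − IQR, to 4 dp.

mean(θ*) = (2.604 + 2.608 + 2.352 + 3.001 + 2.688 + 2.633 + 3.701) / 7 = 2.79814
bias = 2.79814 − 2.897

bias = −0.0989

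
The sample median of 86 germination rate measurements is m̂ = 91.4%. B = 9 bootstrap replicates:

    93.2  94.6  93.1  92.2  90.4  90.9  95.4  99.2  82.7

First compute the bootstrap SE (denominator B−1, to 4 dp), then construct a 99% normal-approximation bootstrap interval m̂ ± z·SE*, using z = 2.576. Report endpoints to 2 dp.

Mean of replicates = 92.4111; sum of squared deviations = 161.5889; SE* = √(161.5889/8) = 4.4943
Margin = 2.576 × 4.4943 = 11.577
Interval: 91.4 ± 11.577

(79.82, 102.98)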